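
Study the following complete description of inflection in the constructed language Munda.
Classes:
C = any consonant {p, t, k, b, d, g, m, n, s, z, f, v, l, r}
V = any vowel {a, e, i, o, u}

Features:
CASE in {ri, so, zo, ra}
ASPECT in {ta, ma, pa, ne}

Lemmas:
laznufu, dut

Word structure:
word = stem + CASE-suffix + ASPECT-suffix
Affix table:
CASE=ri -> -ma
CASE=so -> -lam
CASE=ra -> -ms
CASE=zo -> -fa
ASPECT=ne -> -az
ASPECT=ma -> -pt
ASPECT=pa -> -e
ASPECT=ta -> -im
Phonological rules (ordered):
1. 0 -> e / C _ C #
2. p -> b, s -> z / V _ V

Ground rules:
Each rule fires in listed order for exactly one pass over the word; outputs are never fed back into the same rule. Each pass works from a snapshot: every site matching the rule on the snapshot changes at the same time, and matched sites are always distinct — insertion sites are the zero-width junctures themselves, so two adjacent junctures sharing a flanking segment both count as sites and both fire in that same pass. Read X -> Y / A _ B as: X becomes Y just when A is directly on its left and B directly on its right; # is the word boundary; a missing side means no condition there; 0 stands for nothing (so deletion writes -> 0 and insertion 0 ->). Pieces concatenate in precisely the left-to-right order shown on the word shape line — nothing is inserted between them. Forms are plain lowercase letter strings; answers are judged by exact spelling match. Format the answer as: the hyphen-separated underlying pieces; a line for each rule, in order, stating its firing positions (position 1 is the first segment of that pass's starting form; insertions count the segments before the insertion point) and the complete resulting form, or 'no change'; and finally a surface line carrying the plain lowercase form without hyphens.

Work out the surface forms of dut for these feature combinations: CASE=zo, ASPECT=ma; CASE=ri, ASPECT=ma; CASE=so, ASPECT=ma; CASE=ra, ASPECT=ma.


cell CASE=zo, ASPECT=ma:
underlying: dut-fa-pt
1. 0 -> e / C _ C #: inserts after position(s) 6: dutfapet
2. p -> b, s -> z / V _ V: fires at position(s) 6: dutfabet
surface: dutfabet

cell CASE=ri, ASPECT=ma:
underlying: dut-ma-pt
1. 0 -> e / C _ C #: inserts after position(s) 6: dutmapet
2. p -> b, s -> z / V _ V: fires at position(s) 6: dutmabet
surface: dutmabet

cell CASE=so, ASPECT=ma:
underlying: dut-lam-pt
1. 0 -> e / C _ C #: inserts after position(s) 7: dutlampet
2. p -> b, s -> z / V _ V: no change
surface: dutlampet

cell CASE=ra, ASPECT=ma:
underlying: dut-ms-pt
1. 0 -> e / C _ C #: inserts after position(s) 6: dutmspet
2. p -> b, s -> z / V _ V: no change
surface: dutmspet


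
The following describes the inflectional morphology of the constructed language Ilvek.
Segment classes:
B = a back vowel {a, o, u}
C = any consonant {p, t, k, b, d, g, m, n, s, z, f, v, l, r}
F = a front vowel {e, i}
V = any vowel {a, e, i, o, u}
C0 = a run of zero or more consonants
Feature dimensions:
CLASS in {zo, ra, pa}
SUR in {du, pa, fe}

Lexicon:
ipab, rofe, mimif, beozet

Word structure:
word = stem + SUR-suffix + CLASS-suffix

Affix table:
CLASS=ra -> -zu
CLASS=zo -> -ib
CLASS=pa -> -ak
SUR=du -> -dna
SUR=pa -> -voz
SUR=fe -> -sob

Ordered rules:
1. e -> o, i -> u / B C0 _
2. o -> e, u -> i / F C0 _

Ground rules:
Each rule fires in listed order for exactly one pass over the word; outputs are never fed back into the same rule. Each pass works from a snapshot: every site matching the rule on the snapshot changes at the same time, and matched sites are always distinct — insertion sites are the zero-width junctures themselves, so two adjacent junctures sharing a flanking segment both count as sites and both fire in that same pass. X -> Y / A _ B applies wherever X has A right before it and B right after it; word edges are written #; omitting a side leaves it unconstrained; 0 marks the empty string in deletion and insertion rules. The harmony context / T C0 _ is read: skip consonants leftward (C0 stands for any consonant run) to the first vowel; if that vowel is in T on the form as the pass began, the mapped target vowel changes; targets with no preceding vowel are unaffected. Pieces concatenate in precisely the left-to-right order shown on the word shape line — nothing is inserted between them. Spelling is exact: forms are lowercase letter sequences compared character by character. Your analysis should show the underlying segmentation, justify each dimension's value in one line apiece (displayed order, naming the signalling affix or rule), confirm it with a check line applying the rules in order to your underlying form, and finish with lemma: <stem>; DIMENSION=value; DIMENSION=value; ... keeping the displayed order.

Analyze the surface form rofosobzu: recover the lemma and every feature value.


underlying: rofe-sob-zu
CLASS=ra - signalled by the affix -zu
SUR=fe - signalled by the affix -sob
check: rofesobzu -> rofosobzu -> rofosobzu
lemma: rofe; CLASS=ra; SUR=fe


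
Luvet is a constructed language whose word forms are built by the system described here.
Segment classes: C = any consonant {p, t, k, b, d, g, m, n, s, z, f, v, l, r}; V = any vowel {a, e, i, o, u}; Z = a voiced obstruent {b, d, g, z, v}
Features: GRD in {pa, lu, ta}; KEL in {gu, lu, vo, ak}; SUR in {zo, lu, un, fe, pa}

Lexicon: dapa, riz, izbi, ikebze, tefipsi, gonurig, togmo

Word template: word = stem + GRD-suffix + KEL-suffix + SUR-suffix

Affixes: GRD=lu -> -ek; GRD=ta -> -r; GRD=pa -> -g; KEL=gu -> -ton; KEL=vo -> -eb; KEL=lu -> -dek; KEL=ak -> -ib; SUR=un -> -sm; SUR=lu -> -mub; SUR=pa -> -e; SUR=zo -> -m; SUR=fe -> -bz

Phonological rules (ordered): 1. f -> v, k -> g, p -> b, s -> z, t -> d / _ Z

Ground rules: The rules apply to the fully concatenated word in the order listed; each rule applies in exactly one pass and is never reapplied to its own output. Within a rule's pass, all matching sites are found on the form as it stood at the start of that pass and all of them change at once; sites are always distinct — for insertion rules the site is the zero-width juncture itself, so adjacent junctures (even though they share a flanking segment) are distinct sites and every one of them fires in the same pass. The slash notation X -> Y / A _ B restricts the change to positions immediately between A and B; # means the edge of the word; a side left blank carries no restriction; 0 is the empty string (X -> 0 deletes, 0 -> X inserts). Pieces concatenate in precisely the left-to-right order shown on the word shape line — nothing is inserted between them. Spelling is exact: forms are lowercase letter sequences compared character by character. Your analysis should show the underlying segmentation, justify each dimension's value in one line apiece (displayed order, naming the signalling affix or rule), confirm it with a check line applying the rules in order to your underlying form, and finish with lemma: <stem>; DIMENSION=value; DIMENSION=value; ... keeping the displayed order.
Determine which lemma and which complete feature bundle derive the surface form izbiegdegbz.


underlying: izbi-ek-dek-bz
GRD=lu - signalled by the affix -ek
KEL=lu - signalled by the affix -dek
SUR=fe - signalled by the affix -bz
check: izbiekdekbz -> izbiegdegbz
lemma: izbi; GRD=lu; KEL=lu; SUR=fe


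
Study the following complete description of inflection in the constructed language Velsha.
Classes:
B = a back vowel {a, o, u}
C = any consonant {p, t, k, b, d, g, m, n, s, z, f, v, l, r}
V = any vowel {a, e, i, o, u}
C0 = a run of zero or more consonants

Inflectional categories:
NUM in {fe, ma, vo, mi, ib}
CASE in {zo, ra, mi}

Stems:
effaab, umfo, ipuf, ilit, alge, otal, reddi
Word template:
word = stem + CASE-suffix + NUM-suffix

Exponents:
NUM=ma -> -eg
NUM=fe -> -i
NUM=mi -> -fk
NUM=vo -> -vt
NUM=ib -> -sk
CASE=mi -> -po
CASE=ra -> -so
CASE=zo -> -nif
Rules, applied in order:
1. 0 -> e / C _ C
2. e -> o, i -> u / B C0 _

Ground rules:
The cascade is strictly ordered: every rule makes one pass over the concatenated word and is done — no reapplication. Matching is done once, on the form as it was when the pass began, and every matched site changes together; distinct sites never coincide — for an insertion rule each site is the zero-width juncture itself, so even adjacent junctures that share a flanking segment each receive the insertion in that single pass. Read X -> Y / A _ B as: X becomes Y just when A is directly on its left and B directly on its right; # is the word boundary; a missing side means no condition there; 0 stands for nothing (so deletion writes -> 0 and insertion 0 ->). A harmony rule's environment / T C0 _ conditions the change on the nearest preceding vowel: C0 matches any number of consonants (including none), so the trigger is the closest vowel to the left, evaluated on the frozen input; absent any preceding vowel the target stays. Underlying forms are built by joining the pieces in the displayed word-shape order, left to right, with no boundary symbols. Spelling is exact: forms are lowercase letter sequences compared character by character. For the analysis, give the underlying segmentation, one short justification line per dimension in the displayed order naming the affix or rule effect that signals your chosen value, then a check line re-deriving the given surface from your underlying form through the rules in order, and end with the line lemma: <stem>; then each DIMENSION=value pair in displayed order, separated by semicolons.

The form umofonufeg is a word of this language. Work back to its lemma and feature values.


underlying: umfo-nif-eg
NUM=ma - signalled by the affix -eg
CASE=zo - signalled by the affix -nif
check: umfonifeg -> umefonifeg -> umofonufeg
lemma: umfo; NUM=ma; CASE=zo


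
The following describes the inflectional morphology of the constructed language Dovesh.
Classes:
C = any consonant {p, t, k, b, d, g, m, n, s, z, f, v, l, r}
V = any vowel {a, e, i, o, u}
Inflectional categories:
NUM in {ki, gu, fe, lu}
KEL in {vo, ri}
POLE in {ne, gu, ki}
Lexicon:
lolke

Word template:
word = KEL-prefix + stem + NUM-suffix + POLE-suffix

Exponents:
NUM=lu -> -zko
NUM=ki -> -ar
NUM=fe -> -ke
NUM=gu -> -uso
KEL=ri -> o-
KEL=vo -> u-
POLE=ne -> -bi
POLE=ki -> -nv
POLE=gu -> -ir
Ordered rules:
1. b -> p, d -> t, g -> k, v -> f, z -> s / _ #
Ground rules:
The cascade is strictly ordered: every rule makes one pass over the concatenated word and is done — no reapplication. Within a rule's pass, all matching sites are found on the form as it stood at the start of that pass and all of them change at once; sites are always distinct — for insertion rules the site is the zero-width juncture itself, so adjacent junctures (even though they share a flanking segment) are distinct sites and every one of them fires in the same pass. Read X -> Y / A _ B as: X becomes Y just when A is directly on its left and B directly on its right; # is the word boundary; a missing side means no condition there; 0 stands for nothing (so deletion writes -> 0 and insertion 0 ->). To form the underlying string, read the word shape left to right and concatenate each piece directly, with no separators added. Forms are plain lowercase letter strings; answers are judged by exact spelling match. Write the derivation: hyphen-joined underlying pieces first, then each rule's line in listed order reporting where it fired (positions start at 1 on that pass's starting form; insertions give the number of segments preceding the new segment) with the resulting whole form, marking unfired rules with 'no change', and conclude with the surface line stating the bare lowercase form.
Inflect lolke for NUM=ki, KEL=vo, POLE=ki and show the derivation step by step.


underlying: u-lolke-ar-nv
1. b -> p, d -> t, g -> k, v -> f, z -> s / _ #: fires at position(s) 10: ulolkearnf
surface: ulolkearnf


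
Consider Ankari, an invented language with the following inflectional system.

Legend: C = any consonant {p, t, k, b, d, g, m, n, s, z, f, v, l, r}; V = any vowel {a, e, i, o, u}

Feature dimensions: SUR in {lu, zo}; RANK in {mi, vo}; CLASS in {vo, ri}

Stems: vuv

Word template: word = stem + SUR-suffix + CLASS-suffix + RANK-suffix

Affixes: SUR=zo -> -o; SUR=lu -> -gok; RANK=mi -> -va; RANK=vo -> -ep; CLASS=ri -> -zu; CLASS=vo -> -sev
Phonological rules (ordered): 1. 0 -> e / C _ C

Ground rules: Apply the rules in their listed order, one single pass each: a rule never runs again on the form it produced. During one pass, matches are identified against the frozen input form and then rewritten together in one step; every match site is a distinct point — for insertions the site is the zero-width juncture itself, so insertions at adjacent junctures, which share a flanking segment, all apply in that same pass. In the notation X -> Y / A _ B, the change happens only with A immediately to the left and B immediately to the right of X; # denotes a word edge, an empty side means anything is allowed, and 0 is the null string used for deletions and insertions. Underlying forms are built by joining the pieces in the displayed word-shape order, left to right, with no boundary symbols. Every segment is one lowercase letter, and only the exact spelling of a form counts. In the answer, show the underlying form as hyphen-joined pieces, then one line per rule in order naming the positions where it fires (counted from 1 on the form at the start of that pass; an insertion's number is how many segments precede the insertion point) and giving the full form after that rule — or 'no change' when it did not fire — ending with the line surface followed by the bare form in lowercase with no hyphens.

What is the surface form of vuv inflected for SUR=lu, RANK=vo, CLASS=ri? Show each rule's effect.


underlying: vuv-gok-zu-ep
1. 0 -> e / C _ C: inserts after position(s) 3, 6: vuvegokezuep
surface: vuvegokezuep


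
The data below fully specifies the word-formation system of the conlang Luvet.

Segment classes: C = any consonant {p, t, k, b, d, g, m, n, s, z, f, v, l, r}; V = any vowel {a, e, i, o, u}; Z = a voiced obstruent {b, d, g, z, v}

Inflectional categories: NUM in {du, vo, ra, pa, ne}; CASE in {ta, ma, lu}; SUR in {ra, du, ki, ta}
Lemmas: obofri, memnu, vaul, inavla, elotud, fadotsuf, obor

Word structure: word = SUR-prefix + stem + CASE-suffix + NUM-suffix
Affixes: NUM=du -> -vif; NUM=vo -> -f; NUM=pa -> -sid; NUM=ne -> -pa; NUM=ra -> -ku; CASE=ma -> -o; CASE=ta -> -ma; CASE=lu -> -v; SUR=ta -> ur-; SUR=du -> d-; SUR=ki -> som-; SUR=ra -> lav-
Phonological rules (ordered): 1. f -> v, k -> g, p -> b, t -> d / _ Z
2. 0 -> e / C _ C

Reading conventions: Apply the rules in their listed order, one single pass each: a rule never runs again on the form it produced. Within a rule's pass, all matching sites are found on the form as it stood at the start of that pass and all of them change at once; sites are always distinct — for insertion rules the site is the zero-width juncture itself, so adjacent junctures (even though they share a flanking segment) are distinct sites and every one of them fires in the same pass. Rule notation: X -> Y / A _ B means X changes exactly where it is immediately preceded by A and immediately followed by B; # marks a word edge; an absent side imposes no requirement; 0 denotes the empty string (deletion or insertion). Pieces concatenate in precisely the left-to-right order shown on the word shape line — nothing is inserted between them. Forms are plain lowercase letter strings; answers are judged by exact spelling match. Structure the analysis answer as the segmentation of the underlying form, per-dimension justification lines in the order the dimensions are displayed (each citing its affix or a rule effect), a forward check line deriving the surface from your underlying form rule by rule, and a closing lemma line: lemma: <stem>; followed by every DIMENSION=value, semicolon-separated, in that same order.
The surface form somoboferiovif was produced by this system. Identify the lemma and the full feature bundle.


underlying: som-obofri-o-vif
NUM=du - signalled by the affix -vif
CASE=ma - signalled by the affix -o
SUR=ki - signalled by the affix som-
check: somobofriovif -> somobofriovif -> somoboferiovif
lemma: obofri; NUM=du; CASE=ma; SUR=ki


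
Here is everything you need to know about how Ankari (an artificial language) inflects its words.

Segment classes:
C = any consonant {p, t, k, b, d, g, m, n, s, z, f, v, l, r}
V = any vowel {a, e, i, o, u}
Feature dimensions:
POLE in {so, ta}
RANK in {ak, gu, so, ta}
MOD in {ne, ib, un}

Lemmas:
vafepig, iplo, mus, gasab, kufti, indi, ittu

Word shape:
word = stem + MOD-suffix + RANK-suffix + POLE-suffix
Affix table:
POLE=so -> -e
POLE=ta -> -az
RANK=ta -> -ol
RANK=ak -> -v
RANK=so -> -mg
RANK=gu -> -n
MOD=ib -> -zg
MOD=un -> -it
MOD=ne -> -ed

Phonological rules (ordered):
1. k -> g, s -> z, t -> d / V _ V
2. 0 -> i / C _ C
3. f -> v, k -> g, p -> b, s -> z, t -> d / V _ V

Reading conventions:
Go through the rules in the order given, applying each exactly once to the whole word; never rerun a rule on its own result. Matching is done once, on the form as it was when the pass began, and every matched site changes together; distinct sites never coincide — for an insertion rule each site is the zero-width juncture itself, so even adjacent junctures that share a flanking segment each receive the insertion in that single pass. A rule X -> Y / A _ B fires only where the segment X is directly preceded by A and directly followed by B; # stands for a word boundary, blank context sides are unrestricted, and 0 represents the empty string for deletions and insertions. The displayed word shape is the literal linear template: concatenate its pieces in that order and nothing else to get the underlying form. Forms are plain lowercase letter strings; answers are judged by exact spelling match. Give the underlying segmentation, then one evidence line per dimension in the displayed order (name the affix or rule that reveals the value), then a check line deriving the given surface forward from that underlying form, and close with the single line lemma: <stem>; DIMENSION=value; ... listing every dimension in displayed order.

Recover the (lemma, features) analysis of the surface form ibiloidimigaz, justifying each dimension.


underlying: iplo-it-mg-az
POLE=ta - signalled by the affix -az
RANK=so - signalled by the affix -mg
MOD=un - signalled by the affix -it
check: iploitmgaz -> iploitmgaz -> ipiloitimigaz -> ibiloidimigaz
lemma: iplo; POLE=ta; RANK=so; MOD=un


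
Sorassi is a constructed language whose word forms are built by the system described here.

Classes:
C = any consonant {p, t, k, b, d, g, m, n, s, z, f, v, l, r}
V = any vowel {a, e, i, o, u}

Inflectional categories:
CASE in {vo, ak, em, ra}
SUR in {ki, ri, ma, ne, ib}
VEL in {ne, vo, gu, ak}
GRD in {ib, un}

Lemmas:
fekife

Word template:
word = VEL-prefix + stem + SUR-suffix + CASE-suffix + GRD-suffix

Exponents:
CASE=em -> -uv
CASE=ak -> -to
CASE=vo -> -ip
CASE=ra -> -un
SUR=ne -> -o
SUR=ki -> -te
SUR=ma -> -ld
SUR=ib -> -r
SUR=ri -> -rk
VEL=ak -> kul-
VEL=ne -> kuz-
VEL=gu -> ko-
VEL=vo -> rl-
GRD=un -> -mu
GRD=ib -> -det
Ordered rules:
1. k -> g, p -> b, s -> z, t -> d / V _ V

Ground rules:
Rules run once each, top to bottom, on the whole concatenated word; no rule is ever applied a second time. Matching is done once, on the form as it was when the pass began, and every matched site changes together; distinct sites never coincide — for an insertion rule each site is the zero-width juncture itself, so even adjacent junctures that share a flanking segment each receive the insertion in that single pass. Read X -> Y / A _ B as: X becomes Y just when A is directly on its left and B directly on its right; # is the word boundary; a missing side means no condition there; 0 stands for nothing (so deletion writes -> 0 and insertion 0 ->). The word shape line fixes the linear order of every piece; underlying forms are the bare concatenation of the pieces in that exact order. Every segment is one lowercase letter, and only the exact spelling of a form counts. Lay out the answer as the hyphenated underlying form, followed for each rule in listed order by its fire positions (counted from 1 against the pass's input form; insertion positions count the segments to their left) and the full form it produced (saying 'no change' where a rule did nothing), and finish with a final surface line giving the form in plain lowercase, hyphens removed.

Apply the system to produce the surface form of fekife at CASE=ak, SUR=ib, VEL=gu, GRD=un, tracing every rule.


underlying: ko-fekife-r-to-mu
1. k -> g, p -> b, s -> z, t -> d / V _ V: fires at position(s) 5: kofegifertomu
surface: kofegifertomu


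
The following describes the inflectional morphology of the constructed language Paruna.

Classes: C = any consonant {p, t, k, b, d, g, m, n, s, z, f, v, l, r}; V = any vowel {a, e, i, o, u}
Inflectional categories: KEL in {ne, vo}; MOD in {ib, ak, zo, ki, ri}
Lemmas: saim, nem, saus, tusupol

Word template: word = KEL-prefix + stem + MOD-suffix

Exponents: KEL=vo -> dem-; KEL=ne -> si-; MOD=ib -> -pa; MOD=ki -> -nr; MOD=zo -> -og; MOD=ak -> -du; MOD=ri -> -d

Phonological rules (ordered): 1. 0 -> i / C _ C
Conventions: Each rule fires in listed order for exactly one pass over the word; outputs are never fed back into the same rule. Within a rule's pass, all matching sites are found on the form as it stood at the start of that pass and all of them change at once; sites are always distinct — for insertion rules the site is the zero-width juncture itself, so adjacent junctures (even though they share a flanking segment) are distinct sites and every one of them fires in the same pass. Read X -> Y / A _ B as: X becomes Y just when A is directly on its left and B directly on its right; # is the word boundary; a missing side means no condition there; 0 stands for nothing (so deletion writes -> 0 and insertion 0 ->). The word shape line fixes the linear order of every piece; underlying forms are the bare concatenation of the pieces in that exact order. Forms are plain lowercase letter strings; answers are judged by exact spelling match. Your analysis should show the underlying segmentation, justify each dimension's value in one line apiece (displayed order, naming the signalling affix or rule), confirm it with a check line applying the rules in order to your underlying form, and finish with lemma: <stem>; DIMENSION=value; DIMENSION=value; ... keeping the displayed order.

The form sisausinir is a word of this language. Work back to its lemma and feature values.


underlying: si-saus-nr
KEL=ne - signalled by the affix si-
MOD=ki - signalled by the affix -nr
check: sisausnr -> sisausinir
lemma: saus; KEL=ne; MOD=ki


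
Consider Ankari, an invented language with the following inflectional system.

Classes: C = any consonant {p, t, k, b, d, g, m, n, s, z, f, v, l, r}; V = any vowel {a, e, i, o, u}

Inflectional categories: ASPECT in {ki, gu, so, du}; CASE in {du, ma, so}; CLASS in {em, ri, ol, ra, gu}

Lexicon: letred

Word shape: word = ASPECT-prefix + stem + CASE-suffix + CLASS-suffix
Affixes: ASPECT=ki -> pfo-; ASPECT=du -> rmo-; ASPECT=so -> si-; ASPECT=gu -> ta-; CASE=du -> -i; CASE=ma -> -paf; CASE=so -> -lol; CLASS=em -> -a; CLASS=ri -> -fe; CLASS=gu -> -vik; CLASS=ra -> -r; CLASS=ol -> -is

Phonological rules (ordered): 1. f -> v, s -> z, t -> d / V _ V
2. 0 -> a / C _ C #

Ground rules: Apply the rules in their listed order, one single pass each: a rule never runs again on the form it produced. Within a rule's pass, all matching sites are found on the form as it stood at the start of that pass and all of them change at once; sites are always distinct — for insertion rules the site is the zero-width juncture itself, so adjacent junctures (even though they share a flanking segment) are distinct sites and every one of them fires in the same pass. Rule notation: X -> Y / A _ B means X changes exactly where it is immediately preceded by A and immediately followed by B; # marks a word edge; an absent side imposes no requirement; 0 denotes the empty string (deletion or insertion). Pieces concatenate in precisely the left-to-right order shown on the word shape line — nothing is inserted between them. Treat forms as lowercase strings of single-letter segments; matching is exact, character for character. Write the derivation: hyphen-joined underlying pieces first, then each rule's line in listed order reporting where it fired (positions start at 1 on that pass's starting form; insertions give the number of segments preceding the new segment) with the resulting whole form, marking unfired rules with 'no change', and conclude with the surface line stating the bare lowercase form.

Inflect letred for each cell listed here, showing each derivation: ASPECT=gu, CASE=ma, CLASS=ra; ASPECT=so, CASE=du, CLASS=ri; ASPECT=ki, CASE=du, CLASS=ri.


cell ASPECT=gu, CASE=ma, CLASS=ra:
underlying: ta-letred-paf-r
1. f -> v, s -> z, t -> d / V _ V: no change
2. 0 -> a / C _ C #: inserts after position(s) 11: taletredpafar
surface: taletredpafar

cell ASPECT=so, CASE=du, CLASS=ri:
underlying: si-letred-i-fe
1. f -> v, s -> z, t -> d / V _ V: fires at position(s) 10: siletredive
2. 0 -> a / C _ C #: no change
surface: siletredive

cell ASPECT=ki, CASE=du, CLASS=ri:
underlying: pfo-letred-i-fe
1. f -> v, s -> z, t -> d / V _ V: fires at position(s) 11: pfoletredive
2. 0 -> a / C _ C #: no change
surface: pfoletredive


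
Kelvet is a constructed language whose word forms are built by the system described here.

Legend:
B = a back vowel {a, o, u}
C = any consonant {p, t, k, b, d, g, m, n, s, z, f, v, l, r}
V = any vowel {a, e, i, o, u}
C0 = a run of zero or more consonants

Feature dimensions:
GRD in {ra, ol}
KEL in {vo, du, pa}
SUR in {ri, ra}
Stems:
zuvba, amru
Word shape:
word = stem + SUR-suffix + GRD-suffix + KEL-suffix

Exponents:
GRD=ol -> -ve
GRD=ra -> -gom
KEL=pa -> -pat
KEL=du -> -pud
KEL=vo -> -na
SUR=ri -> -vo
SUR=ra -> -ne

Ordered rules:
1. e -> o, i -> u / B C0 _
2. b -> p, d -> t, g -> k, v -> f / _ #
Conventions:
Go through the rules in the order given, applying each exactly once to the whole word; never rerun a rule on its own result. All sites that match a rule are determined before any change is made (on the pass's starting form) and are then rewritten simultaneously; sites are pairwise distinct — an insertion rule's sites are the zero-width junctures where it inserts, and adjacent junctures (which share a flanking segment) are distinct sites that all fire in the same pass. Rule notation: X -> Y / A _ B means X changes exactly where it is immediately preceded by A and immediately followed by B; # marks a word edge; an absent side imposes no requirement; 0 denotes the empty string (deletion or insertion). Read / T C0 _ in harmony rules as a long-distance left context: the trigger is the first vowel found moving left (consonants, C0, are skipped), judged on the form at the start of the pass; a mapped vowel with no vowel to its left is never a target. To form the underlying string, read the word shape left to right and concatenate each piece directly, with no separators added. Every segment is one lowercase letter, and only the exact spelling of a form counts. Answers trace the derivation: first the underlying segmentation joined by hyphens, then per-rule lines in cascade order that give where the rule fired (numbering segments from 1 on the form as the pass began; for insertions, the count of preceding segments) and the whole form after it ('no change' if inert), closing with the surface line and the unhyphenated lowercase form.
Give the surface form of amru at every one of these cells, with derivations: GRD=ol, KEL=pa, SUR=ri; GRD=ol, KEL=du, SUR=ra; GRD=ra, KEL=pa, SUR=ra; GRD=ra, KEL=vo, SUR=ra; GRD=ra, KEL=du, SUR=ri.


cell GRD=ol, KEL=pa, SUR=ri:
underlying: amru-vo-ve-pat
1. e -> o, i -> u / B C0 _: fires at position(s) 8: amruvovopat
2. b -> p, d -> t, g -> k, v -> f / _ #: no change
surface: amruvovopat

cell GRD=ol, KEL=du, SUR=ra:
underlying: amru-ne-ve-pud
1. e -> o, i -> u / B C0 _: fires at position(s) 6: amrunovepud
2. b -> p, d -> t, g -> k, v -> f / _ #: fires at position(s) 11: amrunoveput
surface: amrunoveput

cell GRD=ra, KEL=pa, SUR=ra:
underlying: amru-ne-gom-pat
1. e -> o, i -> u / B C0 _: fires at position(s) 6: amrunogompat
2. b -> p, d -> t, g -> k, v -> f / _ #: no change
surface: amrunogompat

cell GRD=ra, KEL=vo, SUR=ra:
underlying: amru-ne-gom-na
1. e -> o, i -> u / B C0 _: fires at position(s) 6: amrunogomna
2. b -> p, d -> t, g -> k, v -> f / _ #: no change
surface: amrunogomna

cell GRD=ra, KEL=du, SUR=ri:
underlying: amru-vo-gom-pud
1. e -> o, i -> u / B C0 _: no change
2. b -> p, d -> t, g -> k, v -> f / _ #: fires at position(s) 12: amruvogomput
surface: amruvogomput


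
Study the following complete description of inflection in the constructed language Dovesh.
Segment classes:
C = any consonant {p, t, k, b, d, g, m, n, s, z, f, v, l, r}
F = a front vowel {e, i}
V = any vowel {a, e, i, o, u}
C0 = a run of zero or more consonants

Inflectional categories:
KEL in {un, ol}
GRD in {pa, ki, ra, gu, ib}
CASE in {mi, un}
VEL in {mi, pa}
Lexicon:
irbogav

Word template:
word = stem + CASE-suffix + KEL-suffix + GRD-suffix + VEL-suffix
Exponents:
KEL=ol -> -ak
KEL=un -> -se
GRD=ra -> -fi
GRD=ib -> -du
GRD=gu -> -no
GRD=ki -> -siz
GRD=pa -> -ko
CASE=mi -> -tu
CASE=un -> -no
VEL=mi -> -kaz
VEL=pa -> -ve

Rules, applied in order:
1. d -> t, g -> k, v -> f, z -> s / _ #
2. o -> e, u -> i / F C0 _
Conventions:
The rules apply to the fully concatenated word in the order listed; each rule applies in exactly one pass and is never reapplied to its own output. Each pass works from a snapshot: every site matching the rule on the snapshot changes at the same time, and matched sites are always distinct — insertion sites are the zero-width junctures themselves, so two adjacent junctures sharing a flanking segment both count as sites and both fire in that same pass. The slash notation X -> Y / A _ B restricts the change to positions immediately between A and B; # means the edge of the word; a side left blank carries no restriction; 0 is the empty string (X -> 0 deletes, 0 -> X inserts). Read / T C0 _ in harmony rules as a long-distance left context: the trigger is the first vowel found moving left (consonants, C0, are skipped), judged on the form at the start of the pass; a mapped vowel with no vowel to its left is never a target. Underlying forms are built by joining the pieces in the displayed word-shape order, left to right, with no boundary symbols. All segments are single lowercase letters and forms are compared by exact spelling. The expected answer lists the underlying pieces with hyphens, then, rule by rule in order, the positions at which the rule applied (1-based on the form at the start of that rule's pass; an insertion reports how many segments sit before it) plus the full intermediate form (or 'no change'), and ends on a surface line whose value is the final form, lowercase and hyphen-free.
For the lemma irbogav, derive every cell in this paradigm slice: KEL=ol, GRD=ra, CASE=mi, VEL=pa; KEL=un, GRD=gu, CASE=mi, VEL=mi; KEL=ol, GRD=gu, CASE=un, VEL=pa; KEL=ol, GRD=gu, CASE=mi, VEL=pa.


cell KEL=ol, GRD=ra, CASE=mi, VEL=pa:
underlying: irbogav-tu-ak-fi-ve
1. d -> t, g -> k, v -> f, z -> s / _ #: no change
2. o -> e, u -> i / F C0 _: fires at position(s) 4: irbegavtuakfive
surface: irbegavtuakfive

cell KEL=un, GRD=gu, CASE=mi, VEL=mi:
underlying: irbogav-tu-se-no-kaz
1. d -> t, g -> k, v -> f, z -> s / _ #: fires at position(s) 16: irbogavtusenokas
2. o -> e, u -> i / F C0 _: fires at position(s) 4, 13: irbegavtusenekas
surface: irbegavtusenekas

cell KEL=ol, GRD=gu, CASE=un, VEL=pa:
underlying: irbogav-no-ak-no-ve
1. d -> t, g -> k, v -> f, z -> s / _ #: no change
2. o -> e, u -> i / F C0 _: fires at position(s) 4: irbegavnoaknove
surface: irbegavnoaknove

cell KEL=ol, GRD=gu, CASE=mi, VEL=pa:
underlying: irbogav-tu-ak-no-ve
1. d -> t, g -> k, v -> f, z -> s / _ #: no change
2. o -> e, u -> i / F C0 _: fires at position(s) 4: irbegavtuaknove
surface: irbegavtuaknove


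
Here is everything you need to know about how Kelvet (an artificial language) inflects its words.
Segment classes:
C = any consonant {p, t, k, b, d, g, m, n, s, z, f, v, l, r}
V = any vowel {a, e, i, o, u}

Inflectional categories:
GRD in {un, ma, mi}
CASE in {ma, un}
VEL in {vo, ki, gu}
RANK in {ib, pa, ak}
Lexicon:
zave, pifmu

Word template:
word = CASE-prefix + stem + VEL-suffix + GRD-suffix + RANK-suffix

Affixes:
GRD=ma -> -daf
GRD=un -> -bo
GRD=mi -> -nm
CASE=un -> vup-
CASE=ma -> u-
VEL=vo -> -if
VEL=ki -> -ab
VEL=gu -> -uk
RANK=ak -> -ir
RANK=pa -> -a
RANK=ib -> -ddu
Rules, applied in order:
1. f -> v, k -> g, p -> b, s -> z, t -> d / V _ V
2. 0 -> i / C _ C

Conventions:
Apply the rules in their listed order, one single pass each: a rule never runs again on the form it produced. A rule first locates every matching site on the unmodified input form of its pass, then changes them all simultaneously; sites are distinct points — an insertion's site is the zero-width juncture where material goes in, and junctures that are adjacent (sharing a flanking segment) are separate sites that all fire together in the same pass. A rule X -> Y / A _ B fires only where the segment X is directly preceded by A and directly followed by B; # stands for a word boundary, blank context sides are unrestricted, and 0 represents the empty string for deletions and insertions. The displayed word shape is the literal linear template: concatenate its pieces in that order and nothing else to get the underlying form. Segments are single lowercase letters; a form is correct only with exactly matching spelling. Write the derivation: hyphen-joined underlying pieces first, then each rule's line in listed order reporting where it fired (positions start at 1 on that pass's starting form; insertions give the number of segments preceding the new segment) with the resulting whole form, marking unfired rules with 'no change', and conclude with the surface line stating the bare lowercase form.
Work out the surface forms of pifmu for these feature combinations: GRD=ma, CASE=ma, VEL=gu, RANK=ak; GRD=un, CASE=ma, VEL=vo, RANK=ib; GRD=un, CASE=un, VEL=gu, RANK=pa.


cell GRD=ma, CASE=ma, VEL=gu, RANK=ak:
underlying: u-pifmu-uk-daf-ir
1. f -> v, k -> g, p -> b, s -> z, t -> d / V _ V: fires at position(s) 2, 11: ubifmuukdavir
2. 0 -> i / C _ C: inserts after position(s) 4, 8: ubifimuukidavir
surface: ubifimuukidavir

cell GRD=un, CASE=ma, VEL=vo, RANK=ib:
underlying: u-pifmu-if-bo-ddu
1. f -> v, k -> g, p -> b, s -> z, t -> d / V _ V: fires at position(s) 2: ubifmuifboddu
2. 0 -> i / C _ C: inserts after position(s) 4, 8, 11: ubifimuifibodidu
surface: ubifimuifibodidu

cell GRD=un, CASE=un, VEL=gu, RANK=pa:
underlying: vup-pifmu-uk-bo-a
1. f -> v, k -> g, p -> b, s -> z, t -> d / V _ V: no change
2. 0 -> i / C _ C: inserts after position(s) 3, 6, 10: vupipifimuukiboa
surface: vupipifimuukiboa


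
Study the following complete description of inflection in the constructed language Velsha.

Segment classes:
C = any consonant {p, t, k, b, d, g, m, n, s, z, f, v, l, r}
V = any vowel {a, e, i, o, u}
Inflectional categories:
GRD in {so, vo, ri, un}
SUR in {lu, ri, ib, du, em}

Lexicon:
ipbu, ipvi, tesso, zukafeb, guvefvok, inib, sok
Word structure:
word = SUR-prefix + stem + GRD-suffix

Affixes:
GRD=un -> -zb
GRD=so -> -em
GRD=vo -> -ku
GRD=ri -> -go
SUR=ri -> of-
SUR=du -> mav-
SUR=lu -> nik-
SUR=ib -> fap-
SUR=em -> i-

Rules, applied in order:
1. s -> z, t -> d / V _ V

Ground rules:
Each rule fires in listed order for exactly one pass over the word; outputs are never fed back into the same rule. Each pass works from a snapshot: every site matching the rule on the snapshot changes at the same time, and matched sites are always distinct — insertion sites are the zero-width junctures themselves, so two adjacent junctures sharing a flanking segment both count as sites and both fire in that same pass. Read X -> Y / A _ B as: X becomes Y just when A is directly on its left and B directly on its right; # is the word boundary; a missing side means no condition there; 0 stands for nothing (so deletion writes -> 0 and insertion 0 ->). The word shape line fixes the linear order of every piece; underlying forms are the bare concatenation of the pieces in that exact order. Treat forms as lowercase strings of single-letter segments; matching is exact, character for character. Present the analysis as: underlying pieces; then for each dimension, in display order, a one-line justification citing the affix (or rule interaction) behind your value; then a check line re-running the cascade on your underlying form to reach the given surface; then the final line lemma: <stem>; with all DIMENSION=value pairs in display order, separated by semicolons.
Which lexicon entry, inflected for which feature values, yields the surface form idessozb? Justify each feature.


underlying: i-tesso-zb
GRD=un - signalled by the affix -zb
SUR=em - signalled by the affix i-
check: itessozb -> idessozb
lemma: tesso; GRD=un; SUR=em


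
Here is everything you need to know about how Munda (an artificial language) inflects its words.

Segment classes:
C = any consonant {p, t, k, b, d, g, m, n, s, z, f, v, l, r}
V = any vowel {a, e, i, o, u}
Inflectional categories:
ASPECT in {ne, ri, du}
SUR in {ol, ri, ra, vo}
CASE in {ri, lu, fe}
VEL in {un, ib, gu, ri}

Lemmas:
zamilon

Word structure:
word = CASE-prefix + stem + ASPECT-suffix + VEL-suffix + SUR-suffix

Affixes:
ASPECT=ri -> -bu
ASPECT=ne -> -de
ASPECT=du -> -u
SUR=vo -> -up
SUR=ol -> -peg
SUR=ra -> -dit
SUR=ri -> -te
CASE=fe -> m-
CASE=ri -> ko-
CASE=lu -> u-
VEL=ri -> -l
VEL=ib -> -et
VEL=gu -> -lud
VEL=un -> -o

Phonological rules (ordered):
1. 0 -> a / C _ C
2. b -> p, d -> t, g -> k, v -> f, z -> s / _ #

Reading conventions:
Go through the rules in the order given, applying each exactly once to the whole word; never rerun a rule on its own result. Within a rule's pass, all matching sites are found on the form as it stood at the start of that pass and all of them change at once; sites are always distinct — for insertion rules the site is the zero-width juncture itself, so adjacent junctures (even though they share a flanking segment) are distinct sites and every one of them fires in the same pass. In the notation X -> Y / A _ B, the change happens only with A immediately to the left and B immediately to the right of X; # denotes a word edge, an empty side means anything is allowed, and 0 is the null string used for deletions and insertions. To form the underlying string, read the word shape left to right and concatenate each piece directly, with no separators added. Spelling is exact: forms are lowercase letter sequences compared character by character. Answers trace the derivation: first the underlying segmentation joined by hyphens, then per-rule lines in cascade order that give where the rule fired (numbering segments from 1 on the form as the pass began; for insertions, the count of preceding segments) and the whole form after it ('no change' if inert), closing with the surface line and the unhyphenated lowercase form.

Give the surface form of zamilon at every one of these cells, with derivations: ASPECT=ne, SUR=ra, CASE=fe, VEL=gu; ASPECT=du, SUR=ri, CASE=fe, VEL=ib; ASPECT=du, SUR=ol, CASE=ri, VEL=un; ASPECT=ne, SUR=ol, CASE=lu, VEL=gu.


cell ASPECT=ne, SUR=ra, CASE=fe, VEL=gu:
underlying: m-zamilon-de-lud-dit
1. 0 -> a / C _ C: inserts after position(s) 1, 8, 13: mazamilonadeludadit
2. b -> p, d -> t, g -> k, v -> f, z -> s / _ #: no change
surface: mazamilonadeludadit

cell ASPECT=du, SUR=ri, CASE=fe, VEL=ib:
underlying: m-zamilon-u-et-te
1. 0 -> a / C _ C: inserts after position(s) 1, 11: mazamilonuetate
2. b -> p, d -> t, g -> k, v -> f, z -> s / _ #: no change
surface: mazamilonuetate

cell ASPECT=du, SUR=ol, CASE=ri, VEL=un:
underlying: ko-zamilon-u-o-peg
1. 0 -> a / C _ C: no change
2. b -> p, d -> t, g -> k, v -> f, z -> s / _ #: fires at position(s) 14: kozamilonuopek
surface: kozamilonuopek

cell ASPECT=ne, SUR=ol, CASE=lu, VEL=gu:
underlying: u-zamilon-de-lud-peg
1. 0 -> a / C _ C: inserts after position(s) 8, 13: uzamilonadeludapeg
2. b -> p, d -> t, g -> k, v -> f, z -> s / _ #: fires at position(s) 18: uzamilonadeludapek
surface: uzamilonadeludapek


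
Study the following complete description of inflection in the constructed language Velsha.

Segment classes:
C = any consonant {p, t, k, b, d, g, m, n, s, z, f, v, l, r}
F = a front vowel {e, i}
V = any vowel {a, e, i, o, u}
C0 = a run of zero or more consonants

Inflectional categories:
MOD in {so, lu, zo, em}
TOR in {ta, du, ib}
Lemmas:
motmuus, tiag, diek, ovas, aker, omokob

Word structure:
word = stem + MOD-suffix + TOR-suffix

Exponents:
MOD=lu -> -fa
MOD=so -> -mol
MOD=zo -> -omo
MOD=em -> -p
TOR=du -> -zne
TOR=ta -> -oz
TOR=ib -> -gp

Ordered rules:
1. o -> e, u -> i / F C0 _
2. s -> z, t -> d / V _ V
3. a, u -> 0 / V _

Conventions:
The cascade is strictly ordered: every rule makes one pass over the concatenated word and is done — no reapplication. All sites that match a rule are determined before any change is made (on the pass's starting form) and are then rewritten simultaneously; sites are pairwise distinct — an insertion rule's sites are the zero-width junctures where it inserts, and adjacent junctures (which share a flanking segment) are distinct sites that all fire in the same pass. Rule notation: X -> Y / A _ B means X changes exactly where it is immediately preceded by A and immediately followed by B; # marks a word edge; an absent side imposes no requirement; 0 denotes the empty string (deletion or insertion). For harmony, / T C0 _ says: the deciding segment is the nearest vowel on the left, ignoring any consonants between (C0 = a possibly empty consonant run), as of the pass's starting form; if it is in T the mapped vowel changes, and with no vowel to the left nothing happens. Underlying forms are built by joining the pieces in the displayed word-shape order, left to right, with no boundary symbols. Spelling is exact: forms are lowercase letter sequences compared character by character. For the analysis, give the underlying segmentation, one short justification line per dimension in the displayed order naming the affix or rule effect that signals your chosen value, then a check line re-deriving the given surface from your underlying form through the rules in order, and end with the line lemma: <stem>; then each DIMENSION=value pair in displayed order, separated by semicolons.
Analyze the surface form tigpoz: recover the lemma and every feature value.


underlying: tiag-p-oz
MOD=em - signalled by the affix -p
TOR=ta - signalled by the affix -oz
check: tiagpoz -> tiagpoz -> tiagpoz -> tigpoz
lemma: tiag; MOD=em; TOR=ta
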